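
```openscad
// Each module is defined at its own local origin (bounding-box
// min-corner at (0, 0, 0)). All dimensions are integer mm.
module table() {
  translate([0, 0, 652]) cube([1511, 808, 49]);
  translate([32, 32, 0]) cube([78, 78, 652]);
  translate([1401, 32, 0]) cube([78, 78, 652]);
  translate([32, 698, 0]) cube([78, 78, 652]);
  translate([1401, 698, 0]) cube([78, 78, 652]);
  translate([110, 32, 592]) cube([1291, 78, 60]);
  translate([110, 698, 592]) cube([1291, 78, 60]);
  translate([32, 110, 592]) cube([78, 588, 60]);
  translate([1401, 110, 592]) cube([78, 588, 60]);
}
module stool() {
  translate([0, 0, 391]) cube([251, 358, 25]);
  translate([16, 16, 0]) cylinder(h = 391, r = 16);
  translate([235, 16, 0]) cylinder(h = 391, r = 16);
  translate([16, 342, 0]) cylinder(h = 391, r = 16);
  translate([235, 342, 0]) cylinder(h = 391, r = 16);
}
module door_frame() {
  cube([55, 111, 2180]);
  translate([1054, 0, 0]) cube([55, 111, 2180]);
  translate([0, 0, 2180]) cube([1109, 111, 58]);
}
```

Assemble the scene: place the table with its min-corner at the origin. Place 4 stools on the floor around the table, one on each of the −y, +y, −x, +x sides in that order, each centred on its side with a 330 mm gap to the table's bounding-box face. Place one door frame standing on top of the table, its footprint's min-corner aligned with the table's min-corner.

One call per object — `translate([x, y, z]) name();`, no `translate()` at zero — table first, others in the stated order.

table();
translate([630, -688, 0]) stool();
translate([630, 1138, 0]) stool();
translate([-581, 225, 0]) stool();
translate([1841, 225, 0]) stool();
translate([0, 0, 701]) door_frame();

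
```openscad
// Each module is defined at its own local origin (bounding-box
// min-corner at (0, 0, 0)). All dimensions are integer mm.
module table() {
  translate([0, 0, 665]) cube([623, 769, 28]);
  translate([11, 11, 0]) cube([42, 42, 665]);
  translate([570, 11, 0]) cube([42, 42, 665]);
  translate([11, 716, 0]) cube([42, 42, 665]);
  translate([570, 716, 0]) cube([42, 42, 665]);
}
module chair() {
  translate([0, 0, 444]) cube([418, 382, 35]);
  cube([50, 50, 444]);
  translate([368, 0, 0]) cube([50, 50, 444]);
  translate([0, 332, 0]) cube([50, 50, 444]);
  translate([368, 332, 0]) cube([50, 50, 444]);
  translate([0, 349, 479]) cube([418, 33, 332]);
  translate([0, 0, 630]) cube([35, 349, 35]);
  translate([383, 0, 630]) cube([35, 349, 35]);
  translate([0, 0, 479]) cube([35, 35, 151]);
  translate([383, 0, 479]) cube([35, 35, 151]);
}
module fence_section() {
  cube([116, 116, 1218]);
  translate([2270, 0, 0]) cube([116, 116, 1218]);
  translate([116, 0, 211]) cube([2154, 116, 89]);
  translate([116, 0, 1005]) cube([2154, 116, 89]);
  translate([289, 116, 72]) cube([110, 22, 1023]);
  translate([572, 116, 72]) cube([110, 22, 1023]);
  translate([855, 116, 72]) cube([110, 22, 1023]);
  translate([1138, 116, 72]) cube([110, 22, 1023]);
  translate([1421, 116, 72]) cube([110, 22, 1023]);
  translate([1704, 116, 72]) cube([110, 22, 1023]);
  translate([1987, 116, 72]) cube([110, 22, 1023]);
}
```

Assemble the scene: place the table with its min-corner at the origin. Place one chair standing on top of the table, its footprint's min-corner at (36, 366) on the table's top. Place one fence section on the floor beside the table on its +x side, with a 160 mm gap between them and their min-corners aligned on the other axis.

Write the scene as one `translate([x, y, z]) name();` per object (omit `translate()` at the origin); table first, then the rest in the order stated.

table();
translate([36, 366, 693]) chair();
translate([783, 0, 0]) fence_section();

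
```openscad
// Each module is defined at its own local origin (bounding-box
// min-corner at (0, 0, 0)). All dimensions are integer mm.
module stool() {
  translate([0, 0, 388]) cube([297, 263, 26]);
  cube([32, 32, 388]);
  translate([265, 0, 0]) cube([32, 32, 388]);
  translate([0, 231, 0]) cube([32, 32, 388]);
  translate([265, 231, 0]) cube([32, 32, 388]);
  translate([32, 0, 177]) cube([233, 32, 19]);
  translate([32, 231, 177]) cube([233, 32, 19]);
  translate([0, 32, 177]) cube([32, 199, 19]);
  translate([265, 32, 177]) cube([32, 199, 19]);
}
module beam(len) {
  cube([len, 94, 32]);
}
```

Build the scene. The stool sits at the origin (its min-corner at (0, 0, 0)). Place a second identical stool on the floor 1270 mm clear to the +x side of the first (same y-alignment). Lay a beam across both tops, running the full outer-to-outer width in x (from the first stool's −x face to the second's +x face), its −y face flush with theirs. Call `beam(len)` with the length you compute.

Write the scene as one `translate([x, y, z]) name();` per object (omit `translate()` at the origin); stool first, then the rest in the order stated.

stool();
translate([1567, 0, 0]) stool();
translate([0, 0, 414]) beam(1864);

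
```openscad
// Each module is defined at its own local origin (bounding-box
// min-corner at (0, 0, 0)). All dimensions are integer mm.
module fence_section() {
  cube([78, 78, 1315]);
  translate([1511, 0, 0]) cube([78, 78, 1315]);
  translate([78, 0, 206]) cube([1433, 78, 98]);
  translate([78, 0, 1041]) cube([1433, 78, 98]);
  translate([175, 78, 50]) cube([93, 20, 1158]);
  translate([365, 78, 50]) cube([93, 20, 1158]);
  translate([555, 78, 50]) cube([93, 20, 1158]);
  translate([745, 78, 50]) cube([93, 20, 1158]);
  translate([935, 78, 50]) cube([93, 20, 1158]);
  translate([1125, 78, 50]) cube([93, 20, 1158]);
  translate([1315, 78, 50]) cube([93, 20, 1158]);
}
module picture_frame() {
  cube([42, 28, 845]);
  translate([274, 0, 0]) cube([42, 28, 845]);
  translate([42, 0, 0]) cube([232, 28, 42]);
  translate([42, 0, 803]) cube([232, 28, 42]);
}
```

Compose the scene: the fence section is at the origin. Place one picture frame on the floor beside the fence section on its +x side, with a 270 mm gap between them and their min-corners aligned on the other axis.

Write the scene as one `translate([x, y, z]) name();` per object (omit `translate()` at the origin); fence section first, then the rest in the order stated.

fence_section();
translate([1859, 0, 0]) picture_frame();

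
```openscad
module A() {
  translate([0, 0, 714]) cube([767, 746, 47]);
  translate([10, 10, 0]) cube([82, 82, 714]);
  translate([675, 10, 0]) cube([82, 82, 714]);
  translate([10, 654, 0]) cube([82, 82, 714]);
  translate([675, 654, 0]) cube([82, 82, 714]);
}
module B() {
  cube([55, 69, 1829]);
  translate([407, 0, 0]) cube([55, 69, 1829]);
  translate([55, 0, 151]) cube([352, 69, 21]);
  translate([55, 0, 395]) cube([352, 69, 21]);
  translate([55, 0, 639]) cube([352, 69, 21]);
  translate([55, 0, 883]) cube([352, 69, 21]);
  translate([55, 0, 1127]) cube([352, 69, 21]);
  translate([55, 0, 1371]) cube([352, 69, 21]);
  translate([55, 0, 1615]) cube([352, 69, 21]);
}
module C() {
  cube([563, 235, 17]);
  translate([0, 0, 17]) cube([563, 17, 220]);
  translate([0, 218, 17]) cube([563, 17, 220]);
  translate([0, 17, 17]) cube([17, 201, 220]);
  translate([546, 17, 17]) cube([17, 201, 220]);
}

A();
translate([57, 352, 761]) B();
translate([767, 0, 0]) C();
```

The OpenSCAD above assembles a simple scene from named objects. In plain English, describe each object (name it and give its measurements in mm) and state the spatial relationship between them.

A is a rectangular dining table. The top is 767×746×47 mm with its upper surface at z = 761 mm. It stands on four 82×82 mm square legs, each inset 10 mm from the nearest pair of top edges, running from the floor to the underside of the top.

B is a wooden ladder with two side rails of 55×69 mm section and 1829 mm height, set 462 mm apart overall. Between them run 7 rectangular rungs (69 mm deep, 21 mm thick), front faces flush with the rails' −y face. The bottom of the first rung is 151 mm above the floor and each subsequent rung is 244 mm higher than the one below.

C is an open storage box with external size 563×235×237 mm and wall thickness 17 mm (the base is also 17 mm thick). The base covers the whole footprint; the four walls stand on the base, with the y-facing walls full-width and the x-facing walls fitting between their inner faces.

The ladder is on top of the table. The open box is against the table's +x side, with their −y faces flush.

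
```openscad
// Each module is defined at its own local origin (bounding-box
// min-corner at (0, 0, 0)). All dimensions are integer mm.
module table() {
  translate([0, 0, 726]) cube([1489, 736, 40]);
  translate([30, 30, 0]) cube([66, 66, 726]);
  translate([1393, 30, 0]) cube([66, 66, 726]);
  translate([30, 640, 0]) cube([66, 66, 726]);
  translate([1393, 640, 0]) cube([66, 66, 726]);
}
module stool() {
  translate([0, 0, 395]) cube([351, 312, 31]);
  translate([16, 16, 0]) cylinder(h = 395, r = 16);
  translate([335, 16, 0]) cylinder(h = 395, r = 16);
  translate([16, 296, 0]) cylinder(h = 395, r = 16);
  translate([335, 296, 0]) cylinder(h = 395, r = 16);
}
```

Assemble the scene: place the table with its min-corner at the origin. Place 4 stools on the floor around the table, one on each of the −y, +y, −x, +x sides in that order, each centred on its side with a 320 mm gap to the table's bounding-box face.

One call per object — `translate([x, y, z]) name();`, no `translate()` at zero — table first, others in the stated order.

table();
translate([569, -632, 0]) stool();
translate([569, 1056, 0]) stool();
translate([-671, 212, 0]) stool();
translate([1809, 212, 0]) stool();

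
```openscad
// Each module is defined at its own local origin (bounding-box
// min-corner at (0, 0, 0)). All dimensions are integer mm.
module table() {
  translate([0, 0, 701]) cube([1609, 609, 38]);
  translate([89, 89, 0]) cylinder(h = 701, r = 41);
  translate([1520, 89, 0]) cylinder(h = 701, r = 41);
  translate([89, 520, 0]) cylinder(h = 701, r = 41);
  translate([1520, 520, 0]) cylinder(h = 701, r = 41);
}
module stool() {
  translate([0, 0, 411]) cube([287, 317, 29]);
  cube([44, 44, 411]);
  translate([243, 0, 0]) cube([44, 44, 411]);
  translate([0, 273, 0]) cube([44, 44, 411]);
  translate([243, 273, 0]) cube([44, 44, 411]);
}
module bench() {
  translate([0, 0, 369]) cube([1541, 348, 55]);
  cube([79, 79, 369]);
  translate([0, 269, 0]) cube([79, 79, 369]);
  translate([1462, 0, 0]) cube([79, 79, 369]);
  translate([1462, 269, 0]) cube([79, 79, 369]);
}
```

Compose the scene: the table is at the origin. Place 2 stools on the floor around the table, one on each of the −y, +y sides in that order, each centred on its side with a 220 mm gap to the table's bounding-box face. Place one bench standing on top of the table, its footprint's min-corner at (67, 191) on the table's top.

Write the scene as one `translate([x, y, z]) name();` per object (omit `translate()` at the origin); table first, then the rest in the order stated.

table();
translate([661, -537, 0]) stool();
translate([661, 829, 0]) stool();
translate([67, 191, 739]) bench();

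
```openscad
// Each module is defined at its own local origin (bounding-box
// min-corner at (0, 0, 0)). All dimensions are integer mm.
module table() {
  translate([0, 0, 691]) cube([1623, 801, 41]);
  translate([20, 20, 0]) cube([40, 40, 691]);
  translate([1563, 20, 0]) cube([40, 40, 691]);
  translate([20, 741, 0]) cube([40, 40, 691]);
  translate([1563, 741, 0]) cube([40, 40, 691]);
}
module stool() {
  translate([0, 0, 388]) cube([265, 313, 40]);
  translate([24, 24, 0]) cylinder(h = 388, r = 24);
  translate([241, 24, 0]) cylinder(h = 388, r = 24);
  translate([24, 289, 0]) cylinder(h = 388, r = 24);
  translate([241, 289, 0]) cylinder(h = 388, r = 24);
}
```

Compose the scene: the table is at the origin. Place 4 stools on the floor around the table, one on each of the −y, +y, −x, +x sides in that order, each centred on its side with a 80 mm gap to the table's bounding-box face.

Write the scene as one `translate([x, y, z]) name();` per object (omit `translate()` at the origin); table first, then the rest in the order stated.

table();
translate([679, -393, 0]) stool();
translate([679, 881, 0]) stool();
translate([-345, 244, 0]) stool();
translate([1703, 244, 0]) stool();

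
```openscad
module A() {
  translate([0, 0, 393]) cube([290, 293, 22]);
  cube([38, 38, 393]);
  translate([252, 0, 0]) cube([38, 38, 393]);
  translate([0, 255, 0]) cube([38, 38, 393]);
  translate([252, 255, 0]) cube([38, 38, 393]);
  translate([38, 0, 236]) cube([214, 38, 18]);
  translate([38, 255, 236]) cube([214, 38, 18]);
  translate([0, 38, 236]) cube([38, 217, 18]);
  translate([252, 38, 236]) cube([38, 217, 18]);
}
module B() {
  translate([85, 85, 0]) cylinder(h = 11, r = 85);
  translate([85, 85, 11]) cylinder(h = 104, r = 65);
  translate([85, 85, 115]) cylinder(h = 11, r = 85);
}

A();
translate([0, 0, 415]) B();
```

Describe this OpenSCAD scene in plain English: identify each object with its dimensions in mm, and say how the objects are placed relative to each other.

A is a four-legged stool. The seat is a 290×293×22 mm slab whose top surface is at z = 415 mm; four square legs, each 38×38 mm in cross-section, run from the floor (z = 0) to the underside of the seat, each flush with a corner of the seat. Four stretchers, 38 mm wide and 18 mm tall, connect adjacent legs with their undersides at z = 236 mm, each running between the inner faces of the legs it joins and aligned with the legs' outer faces on the other axis.

B is a spool: two coaxial disc flanges of radius 85 mm and thickness 11 mm, joined by a core cylinder of radius 65 mm and height 104 mm. The lower flange rests on z = 0 and the three cylinders share a vertical axis.

The spool is on top of the stool.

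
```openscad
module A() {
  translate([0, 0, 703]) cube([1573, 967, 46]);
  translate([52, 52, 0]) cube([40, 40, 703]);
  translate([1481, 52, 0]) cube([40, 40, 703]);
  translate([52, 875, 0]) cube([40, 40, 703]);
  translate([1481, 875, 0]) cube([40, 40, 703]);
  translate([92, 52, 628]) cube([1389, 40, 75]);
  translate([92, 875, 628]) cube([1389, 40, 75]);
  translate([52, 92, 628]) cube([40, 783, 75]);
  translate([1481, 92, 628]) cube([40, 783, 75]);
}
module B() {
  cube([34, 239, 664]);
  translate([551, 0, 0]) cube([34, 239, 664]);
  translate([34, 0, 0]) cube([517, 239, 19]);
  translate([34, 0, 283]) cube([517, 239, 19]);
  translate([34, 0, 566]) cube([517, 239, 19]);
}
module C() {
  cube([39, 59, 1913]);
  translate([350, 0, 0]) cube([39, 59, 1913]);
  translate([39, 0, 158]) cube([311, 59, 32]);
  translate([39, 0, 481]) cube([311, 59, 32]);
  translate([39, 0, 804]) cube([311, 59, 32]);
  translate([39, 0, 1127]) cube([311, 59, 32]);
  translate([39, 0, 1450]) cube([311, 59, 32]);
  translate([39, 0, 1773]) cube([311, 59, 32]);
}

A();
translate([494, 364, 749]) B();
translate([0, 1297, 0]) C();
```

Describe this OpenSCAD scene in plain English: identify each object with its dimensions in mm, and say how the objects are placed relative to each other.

A is a table with a 1573×967 mm rectangular top, 46 mm thick, top surface at z = 749 mm, supported by four 40×40 mm square legs, each inset 52 mm from the nearest pair of top edges, running from the floor. Four apron rails, 40 mm thick and 75 mm tall, run between adjacent legs with their top edges flush with the underside of the top and their outer faces flush with the legs' outer faces.

B is an open bookshelf. Two side panels, each 34 mm thick, 239 mm deep and 664 mm tall, stand 585 mm apart (outside-to-outside). Between them sit 3 shelves, each 19 mm thick and 239 mm deep, spanning the full gap between the sides. The bottom shelf rests on the floor (its underside at z = 0) and the clear gap between one shelf's top and the next shelf's underside is 264 mm.

C is a wooden ladder with two side rails of 39×59 mm section and 1913 mm height, set 389 mm apart overall. Between them run 6 rectangular rungs (59 mm deep, 32 mm thick), front faces flush with the rails' −y face. The bottom of the first rung is 158 mm above the floor and each subsequent rung is 323 mm higher than the one below.

The bookshelf is on top of the table, centred. The ladder is on the floor beside the table on its +y side.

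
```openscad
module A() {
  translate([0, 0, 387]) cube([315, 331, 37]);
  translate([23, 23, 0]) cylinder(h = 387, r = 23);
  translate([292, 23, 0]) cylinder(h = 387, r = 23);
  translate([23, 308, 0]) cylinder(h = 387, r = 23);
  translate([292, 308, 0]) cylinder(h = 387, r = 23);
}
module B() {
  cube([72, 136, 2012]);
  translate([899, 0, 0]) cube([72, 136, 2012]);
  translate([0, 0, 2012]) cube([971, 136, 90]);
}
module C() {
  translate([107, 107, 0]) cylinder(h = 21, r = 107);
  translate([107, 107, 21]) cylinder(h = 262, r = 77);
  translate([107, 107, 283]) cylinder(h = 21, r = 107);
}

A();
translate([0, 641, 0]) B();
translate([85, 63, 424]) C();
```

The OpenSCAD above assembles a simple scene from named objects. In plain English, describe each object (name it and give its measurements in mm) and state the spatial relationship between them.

A is a four-legged stool. The seat is a 315×331×37 mm slab whose top surface is at z = 424 mm; four round legs, each 46 mm in diameter, run from the floor (z = 0) to the underside of the seat, each leg's axis is inset half a diameter from the nearest pair of seat edges (so the leg's bounding box is flush with the corner).

B is a rectangular door frame: two vertical jambs of 72×136 mm section, 2012 mm tall, with a clear opening 827 mm wide between their inner faces. A header 90 mm tall and 136 mm deep lies on top of the jambs and spans the full outside width.

C is a spool: two coaxial disc flanges of radius 107 mm and thickness 21 mm, joined by a core cylinder of radius 77 mm and height 262 mm. The lower flange rests on z = 0 and the three cylinders share a vertical axis.

The door frame is on the floor beside the stool on its +y side. The spool is on top of the stool.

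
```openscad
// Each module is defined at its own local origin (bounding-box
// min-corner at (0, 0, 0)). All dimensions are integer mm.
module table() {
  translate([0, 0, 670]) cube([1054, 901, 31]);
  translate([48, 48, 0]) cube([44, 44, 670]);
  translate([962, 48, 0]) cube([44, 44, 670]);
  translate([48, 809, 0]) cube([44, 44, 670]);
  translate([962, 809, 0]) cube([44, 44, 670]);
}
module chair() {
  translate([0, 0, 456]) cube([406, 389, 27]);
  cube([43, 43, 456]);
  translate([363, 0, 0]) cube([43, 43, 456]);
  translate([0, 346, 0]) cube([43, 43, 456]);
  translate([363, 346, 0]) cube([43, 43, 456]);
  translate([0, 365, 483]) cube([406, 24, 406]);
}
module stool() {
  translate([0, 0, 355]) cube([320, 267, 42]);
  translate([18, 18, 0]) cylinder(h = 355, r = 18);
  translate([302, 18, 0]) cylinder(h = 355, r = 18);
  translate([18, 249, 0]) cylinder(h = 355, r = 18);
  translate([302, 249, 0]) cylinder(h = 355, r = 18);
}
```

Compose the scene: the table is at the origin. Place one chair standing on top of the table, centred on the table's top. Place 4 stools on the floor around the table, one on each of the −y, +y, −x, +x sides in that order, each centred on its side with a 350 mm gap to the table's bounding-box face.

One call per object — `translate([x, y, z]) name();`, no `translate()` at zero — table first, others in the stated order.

table();
translate([324, 256, 701]) chair();
translate([367, -617, 0]) stool();
translate([367, 1251, 0]) stool();
translate([-670, 317, 0]) stool();
translate([1404, 317, 0]) stool();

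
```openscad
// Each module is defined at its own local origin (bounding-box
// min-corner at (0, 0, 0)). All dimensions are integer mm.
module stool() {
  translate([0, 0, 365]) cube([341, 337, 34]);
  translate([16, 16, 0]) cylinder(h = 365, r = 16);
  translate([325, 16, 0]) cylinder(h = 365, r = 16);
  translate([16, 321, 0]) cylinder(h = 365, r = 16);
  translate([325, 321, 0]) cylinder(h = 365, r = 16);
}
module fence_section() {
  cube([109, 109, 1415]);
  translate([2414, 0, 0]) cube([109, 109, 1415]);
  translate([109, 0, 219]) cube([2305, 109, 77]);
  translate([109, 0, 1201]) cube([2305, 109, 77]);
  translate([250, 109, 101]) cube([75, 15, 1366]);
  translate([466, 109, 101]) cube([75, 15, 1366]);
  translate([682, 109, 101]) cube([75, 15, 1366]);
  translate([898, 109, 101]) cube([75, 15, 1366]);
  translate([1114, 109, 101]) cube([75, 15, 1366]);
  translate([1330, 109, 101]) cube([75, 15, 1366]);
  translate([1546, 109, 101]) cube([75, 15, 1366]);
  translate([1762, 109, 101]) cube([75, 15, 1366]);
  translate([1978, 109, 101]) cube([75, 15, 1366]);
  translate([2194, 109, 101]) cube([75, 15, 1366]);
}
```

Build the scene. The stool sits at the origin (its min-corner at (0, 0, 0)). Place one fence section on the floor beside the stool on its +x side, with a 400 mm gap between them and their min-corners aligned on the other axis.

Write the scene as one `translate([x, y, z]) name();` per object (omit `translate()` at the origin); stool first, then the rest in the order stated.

stool();
translate([741, 0, 0]) fence_section();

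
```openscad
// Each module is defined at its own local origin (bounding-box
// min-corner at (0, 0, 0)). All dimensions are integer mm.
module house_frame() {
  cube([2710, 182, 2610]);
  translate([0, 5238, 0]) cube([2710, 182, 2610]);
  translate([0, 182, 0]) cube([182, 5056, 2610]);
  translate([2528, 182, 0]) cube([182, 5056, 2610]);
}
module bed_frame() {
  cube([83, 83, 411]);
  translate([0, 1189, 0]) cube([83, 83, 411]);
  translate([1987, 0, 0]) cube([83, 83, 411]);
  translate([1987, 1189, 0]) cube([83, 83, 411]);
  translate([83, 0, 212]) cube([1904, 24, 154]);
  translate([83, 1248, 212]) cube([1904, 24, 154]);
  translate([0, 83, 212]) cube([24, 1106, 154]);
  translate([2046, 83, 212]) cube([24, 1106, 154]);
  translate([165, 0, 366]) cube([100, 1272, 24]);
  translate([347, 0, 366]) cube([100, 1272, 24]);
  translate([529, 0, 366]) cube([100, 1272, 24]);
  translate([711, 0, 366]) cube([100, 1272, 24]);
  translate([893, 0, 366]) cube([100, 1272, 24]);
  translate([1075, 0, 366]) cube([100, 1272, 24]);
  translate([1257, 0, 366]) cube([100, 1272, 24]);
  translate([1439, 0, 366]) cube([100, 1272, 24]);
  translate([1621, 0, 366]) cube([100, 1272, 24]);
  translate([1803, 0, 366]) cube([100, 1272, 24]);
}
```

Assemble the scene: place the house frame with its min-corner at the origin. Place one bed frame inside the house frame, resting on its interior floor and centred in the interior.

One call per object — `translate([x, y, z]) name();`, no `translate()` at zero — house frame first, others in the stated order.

house_frame();
translate([320, 2074, 0]) bed_frame();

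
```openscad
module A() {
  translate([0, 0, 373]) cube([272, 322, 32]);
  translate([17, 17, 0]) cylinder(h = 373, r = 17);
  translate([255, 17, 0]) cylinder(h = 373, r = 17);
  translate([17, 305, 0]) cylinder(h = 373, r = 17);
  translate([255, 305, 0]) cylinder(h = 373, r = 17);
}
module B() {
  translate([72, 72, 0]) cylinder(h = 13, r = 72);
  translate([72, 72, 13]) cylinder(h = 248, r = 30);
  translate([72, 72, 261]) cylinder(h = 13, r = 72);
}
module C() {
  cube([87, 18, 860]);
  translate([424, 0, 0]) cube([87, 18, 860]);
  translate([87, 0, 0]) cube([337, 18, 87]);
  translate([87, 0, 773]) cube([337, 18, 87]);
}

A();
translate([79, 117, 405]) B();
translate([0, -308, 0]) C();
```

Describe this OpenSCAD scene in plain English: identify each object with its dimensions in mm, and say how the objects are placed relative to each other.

A is a four-legged stool. The seat is 272×322 mm, 32 mm thick, top at z = 405 mm. It stands on four round legs, each 34 mm in diameter, from z = 0 to the seat underside, each leg's axis is inset half a diameter from the nearest pair of seat edges (so the leg's bounding box is flush with the corner).

B is a spool: two coaxial disc flanges of radius 72 mm and thickness 13 mm, joined by a core cylinder of radius 30 mm and height 248 mm. The lower flange rests on z = 0 and the three cylinders share a vertical axis.

C is a picture frame with a 337×686 mm rectangular opening (x by z) and a uniform 87 mm border on every side. Frame depth is 18 mm along y. It is built from two vertical stiles running the full outside height and two horizontal rails spanning the gap between the stiles.

The spool is on top of the stool. The picture frame is on the floor beside the stool on its −y side.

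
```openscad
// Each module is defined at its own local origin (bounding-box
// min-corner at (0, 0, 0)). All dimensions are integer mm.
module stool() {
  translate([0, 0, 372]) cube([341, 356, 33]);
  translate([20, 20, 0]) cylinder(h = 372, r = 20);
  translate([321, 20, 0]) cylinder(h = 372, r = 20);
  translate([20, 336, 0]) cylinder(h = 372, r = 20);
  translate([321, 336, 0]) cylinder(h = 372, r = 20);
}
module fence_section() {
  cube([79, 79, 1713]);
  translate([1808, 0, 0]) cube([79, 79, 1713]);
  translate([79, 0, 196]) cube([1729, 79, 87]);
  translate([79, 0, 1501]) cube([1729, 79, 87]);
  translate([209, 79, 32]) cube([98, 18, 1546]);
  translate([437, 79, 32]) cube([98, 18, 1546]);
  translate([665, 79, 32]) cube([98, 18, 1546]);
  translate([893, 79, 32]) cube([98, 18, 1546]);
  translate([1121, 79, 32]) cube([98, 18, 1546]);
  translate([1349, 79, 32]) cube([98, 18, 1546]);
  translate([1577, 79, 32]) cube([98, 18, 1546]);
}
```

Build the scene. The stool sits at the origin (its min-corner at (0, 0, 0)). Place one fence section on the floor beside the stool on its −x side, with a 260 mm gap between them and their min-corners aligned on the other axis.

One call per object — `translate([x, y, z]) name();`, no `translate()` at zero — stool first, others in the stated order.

stool();
translate([-2147, 0, 0]) fence_section();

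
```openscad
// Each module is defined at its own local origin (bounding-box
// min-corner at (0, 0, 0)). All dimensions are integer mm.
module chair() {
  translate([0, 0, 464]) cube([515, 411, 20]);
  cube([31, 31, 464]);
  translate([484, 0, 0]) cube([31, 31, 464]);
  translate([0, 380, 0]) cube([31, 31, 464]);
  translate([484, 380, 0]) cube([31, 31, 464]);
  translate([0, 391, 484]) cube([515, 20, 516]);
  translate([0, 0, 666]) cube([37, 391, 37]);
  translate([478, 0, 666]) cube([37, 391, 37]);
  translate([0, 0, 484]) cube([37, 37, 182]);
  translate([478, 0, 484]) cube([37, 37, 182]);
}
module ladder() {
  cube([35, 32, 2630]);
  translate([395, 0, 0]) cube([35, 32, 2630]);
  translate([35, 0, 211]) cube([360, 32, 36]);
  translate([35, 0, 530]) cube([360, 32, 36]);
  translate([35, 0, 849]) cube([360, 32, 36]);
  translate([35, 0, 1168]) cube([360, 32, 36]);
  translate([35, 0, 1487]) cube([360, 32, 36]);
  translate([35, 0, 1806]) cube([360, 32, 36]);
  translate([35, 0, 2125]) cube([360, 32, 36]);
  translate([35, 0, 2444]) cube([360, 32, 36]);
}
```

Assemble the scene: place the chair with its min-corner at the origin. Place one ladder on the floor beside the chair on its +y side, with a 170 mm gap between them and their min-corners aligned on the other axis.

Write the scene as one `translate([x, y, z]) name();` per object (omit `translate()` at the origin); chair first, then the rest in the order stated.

chair();
translate([0, 581, 0]) ladder();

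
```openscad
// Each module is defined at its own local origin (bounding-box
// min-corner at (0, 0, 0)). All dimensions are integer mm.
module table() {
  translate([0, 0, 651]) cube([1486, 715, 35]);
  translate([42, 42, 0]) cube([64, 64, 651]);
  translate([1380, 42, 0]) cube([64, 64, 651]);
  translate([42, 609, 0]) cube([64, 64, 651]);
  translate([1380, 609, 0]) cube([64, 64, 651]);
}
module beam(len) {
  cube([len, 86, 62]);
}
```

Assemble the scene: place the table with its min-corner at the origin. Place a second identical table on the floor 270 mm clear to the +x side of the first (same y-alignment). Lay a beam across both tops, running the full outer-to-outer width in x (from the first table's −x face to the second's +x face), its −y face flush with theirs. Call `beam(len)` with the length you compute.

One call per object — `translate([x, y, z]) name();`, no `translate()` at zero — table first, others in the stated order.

table();
translate([1756, 0, 0]) table();
translate([0, 0, 686]) beam(3242);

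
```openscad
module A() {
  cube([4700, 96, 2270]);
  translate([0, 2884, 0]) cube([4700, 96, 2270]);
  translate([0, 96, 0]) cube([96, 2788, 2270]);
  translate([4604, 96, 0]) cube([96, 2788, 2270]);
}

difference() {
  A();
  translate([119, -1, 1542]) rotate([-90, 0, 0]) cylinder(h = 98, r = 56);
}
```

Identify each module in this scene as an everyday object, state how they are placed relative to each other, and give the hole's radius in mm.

A is a house frame. The house frame has a circular hole through its front wall. The hole's radius is 56 mm.

The subtracted cylinder has r = 56 mm.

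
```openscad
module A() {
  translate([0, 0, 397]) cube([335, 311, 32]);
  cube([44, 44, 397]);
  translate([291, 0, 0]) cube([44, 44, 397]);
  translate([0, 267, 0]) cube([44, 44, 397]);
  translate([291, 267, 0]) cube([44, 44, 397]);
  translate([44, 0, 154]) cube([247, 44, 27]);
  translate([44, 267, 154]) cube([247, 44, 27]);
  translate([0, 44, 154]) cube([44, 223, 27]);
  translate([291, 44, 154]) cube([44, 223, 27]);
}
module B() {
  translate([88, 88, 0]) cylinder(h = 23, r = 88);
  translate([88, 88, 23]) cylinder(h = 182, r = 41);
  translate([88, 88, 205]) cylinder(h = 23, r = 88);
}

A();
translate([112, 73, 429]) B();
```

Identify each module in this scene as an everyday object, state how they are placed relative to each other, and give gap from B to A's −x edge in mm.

The spool's min-x is at 112; the stool's min-x is 0; gap = 112 mm.

A is a stool. B is a spool. The spool is on top of the stool. The gap from the spool to the stool's −x edge is 112 mm.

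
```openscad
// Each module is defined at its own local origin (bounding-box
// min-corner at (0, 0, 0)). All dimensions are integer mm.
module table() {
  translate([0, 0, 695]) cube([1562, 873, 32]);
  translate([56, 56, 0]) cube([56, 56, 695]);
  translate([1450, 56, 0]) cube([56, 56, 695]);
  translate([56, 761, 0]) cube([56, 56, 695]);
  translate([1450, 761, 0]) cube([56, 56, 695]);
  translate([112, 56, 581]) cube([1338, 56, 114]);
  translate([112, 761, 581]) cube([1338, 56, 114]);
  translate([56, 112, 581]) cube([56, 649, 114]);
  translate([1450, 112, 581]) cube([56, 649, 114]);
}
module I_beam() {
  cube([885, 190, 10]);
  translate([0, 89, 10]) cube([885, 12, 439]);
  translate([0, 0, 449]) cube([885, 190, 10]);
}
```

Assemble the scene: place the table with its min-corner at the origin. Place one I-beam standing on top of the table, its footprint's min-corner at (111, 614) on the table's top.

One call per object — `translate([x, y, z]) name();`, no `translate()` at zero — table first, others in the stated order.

table();
translate([111, 614, 727]) I_beam();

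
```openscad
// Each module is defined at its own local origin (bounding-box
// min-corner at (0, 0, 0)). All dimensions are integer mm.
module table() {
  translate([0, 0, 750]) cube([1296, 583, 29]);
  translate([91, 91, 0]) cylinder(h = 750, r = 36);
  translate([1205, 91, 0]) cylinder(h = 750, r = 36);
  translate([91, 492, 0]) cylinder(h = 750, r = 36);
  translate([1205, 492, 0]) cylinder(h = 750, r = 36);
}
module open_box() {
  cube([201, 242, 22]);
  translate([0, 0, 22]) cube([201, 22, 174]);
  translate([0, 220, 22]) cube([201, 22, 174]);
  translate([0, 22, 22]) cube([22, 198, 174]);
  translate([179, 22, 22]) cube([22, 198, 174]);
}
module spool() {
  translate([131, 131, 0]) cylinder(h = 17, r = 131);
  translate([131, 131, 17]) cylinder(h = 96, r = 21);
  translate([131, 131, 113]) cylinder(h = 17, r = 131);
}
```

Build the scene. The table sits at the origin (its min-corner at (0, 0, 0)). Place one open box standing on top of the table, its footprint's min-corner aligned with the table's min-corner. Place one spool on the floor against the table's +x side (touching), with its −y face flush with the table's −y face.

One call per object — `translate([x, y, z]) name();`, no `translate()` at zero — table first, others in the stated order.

table();
translate([0, 0, 779]) open_box();
translate([1296, 0, 0]) spool();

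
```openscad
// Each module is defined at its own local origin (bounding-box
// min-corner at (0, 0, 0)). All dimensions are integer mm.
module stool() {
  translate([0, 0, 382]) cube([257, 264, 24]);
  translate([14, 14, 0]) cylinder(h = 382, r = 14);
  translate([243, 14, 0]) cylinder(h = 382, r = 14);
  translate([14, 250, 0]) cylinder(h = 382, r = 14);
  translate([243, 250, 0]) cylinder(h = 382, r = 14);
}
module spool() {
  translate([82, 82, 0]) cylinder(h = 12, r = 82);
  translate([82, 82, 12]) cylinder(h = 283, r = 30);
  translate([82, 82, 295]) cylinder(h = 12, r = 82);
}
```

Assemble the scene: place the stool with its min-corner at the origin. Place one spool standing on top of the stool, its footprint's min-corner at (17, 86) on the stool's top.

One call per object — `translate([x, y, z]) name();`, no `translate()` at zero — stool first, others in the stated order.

stool();
translate([17, 86, 406]) spool();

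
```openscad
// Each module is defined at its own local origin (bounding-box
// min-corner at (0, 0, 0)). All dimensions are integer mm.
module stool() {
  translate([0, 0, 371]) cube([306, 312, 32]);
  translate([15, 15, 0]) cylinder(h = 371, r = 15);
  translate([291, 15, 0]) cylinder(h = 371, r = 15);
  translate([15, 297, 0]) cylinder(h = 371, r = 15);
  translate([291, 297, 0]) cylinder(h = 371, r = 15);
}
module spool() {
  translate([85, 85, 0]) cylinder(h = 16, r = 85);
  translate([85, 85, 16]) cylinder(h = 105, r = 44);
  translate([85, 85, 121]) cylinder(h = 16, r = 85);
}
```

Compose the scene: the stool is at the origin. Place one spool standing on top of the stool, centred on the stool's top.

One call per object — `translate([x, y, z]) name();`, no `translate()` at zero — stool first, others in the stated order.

stool();
translate([68, 71, 403]) spool();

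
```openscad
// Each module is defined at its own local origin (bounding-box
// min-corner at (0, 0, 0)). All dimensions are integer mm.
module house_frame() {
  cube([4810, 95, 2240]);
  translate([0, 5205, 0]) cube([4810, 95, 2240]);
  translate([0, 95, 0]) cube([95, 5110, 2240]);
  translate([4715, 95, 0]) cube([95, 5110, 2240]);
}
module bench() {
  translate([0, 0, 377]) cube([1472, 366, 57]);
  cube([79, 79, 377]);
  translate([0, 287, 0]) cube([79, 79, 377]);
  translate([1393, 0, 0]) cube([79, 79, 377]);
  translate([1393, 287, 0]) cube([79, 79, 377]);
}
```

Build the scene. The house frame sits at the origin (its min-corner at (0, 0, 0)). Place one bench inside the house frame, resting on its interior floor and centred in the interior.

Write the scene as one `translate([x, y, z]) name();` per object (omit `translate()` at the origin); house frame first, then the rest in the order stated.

house_frame();
translate([1669, 2467, 0]) bench();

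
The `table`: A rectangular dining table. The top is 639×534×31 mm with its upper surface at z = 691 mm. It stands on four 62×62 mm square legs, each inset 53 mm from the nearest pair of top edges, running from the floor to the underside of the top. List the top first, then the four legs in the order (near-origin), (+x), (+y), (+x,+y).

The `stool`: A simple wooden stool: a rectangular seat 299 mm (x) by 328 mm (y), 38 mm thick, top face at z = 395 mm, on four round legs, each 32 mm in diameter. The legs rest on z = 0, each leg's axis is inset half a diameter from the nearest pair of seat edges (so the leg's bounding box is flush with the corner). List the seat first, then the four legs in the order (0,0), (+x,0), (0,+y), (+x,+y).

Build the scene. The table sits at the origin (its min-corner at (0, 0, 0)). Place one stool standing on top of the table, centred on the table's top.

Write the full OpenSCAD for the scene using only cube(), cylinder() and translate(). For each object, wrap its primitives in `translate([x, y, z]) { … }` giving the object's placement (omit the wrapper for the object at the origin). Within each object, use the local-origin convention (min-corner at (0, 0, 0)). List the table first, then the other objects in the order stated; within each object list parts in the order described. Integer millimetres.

translate([0, 0, 660]) cube([639, 534, 31]);
translate([53, 53, 0]) cube([62, 62, 660]);
translate([524, 53, 0]) cube([62, 62, 660]);
translate([53, 419, 0]) cube([62, 62, 660]);
translate([524, 419, 0]) cube([62, 62, 660]);
translate([170, 103, 691]) {
  translate([0, 0, 357]) cube([299, 328, 38]);
  translate([16, 16, 0]) cylinder(h = 357, r = 16);
  translate([283, 16, 0]) cylinder(h = 357, r = 16);
  translate([16, 312, 0]) cylinder(h = 357, r = 16);
  translate([283, 312, 0]) cylinder(h = 357, r = 16);
}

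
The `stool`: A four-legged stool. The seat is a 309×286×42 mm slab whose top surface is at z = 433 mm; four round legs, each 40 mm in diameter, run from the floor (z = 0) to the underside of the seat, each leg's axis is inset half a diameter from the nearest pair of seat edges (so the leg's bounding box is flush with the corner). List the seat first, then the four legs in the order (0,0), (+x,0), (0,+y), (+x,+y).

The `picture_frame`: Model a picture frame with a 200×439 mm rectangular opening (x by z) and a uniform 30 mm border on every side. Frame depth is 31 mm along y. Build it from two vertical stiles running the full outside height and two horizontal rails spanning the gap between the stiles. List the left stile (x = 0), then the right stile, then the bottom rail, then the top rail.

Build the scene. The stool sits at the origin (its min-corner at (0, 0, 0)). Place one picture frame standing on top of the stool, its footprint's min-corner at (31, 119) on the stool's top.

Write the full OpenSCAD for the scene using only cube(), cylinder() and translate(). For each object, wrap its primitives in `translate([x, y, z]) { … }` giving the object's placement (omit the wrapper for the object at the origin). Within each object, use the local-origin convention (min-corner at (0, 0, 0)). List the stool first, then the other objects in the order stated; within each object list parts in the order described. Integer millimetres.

translate([0, 0, 391]) cube([309, 286, 42]);
translate([20, 20, 0]) cylinder(h = 391, r = 20);
translate([289, 20, 0]) cylinder(h = 391, r = 20);
translate([20, 266, 0]) cylinder(h = 391, r = 20);
translate([289, 266, 0]) cylinder(h = 391, r = 20);
translate([31, 119, 433]) {
  cube([30, 31, 499]);
  translate([230, 0, 0]) cube([30, 31, 499]);
  translate([30, 0, 0]) cube([200, 31, 30]);
  translate([30, 0, 469]) cube([200, 31, 30]);
}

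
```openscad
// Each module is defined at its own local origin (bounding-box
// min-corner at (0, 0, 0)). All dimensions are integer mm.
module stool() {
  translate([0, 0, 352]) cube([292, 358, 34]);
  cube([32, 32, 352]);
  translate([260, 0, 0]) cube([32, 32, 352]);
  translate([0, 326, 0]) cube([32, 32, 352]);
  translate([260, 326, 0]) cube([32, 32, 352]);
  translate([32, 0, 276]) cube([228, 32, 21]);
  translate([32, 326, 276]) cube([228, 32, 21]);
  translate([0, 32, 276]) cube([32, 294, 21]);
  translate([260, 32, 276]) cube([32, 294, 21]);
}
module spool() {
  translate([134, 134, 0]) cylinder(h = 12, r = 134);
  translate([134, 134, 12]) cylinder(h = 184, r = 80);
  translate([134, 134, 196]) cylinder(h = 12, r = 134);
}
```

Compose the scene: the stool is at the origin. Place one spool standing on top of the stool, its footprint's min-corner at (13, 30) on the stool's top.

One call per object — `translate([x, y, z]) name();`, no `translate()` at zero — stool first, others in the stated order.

stool();
translate([13, 30, 386]) spool();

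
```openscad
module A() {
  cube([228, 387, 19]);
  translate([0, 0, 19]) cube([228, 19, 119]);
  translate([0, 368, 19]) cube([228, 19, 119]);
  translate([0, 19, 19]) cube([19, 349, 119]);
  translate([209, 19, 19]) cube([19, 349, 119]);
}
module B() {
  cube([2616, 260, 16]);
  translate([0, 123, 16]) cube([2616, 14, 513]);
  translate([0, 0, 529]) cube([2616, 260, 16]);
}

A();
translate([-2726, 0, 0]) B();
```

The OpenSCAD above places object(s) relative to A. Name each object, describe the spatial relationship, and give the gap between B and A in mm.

A is an open box. B is an I-beam. The I-beam is on the floor beside the open box on its −x side. The gap between the I-beam and the open box is 110 mm.

The I-beam's nearest face is 110 mm from the open box's −x face.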